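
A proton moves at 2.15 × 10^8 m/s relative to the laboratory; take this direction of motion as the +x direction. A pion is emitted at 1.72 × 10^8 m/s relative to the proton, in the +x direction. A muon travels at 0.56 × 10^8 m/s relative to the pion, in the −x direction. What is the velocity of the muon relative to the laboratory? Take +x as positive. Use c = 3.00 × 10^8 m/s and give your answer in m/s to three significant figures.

+2.63 × 10^8 m/s

Apply u = (u' + v)/(1 + u'v/c²) successively, working outward toward the laboratory.
(Dividing each given speed by c = 3.00 × 10^8 m/s to work in units of c.)
Start: velocity of the proton relative to the laboratory = 0.7167c.
Compose with the pion (u' = 0.573 in the proton frame): u_1 = (0.573 + 0.717) / (1 + 0.573·0.717) = 1.2900/1.4109 = 0.9143.
Compose with the muon (u' = -0.187 in the pion frame): u_2 = (-0.187 + 0.914) / (1 + (-0.187)·0.914) = 0.7277/0.8293 = 0.8774.
So u = 0.8774 × 3.00 × 10^8 m/s.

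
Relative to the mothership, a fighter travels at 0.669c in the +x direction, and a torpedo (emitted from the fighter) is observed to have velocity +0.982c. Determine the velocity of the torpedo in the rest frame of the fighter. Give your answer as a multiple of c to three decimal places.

Invert the composition law: u' = (u − v)/(1 − uv/c²).
u' = (0.982 − 0.669) / (1 − (0.982)(0.669)) = 0.3130/0.3430 = 0.9124.

+0.912c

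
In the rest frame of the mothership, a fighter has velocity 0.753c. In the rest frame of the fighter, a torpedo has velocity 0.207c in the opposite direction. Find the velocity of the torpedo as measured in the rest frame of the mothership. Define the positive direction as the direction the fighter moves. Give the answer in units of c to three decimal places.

With v = 0.753 and u' = -0.207 (in units of c),
u = (u' + v)/(1 + u'v/c²):
u = (-0.207 + 0.753) / (1 + (-0.207)·0.753) = 0.5460/0.8441 = 0.6468
(Galilean addition would give +0.546c.)

+0.647c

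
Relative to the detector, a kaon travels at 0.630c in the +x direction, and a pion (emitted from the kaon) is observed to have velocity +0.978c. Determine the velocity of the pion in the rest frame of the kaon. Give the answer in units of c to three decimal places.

Invert the composition law: u' = (u − v)/(1 − uv/c²).
u' = (0.978 − 0.630) / (1 − (0.978)(0.630)) = 0.3480/0.3839 = 0.9066.

+0.907c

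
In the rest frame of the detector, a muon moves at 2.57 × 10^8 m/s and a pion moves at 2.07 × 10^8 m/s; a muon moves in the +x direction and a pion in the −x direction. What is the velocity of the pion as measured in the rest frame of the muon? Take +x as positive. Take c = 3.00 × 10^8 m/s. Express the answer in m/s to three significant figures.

β_A = 0.857, β_B = -0.690 (dividing each by c = 3.00 × 10^8 m/s).
Transform to A's frame with the inverse velocity-addition law: u' = (u − v)/(1 − uv/c²), taking u = β_B and v = β_A.
u' = (-0.690 − 0.857) / (1 − (0.857)(-0.690)) = -1.5467/1.5911 = -0.9721.
u' = -0.9721 × 3.00 × 10^8 m/s.

-2.92 × 10^8 m/s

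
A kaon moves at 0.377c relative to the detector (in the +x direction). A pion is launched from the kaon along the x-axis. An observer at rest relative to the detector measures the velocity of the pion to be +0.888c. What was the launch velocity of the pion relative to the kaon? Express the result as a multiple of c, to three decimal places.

+0.768c

Invert the composition law: u' = (u − v)/(1 − uv/c²).
u' = (0.888 − 0.377) / (1 − (0.888)(0.377)) = 0.5110/0.6652 = 0.7682.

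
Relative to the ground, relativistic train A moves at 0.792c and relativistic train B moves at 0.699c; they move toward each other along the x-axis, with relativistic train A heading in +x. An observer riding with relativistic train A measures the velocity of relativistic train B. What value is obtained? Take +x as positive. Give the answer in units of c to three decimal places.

-0.960c

β_A = 0.792, β_B = -0.699.
Transform to A's frame with the inverse velocity-addition law: u' = (u − v)/(1 − uv/c²), taking u = β_B and v = β_A.
u' = (-0.699 − 0.792) / (1 − (0.792)(-0.699)) = -1.4910/1.5536 = -0.9597.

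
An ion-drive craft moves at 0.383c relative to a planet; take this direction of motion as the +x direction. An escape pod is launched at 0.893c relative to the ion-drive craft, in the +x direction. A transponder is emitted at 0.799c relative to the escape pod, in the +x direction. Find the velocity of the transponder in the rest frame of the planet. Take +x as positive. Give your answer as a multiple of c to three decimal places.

Apply u = (u' + v)/(1 + u'v/c²) successively, working outward toward the planet.
Start: velocity of the ion-drive craft relative to the planet = 0.3830c.
Compose with the escape pod (u' = 0.893 in the ion-drive craft frame): u_1 = (0.893 + 0.383) / (1 + 0.893·0.383) = 1.2760/1.3420 = 0.9508.
Compose with the transponder (u' = 0.799 in the escape pod frame): u_2 = (0.799 + 0.951) / (1 + 0.799·0.951) = 1.7498/1.7597 = 0.9944.

0.994c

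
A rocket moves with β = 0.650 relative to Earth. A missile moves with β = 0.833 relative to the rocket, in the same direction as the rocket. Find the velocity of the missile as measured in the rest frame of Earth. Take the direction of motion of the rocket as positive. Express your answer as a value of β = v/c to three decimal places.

With v = 0.650 and u' = 0.833 (in units of c),
u = (u' + v)/(1 + u'v/c²):
u = (0.833 + 0.650) / (1 + 0.833·0.650) = 1.4830/1.5414 = 0.9621

β = 0.962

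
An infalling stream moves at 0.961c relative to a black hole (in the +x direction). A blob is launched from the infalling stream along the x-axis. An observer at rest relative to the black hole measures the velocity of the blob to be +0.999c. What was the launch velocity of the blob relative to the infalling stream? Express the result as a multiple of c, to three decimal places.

+0.951c

Invert the composition law: u' = (u − v)/(1 − uv/c²).
u' = (0.999 − 0.961) / (1 − (0.999)(0.961)) = 0.0380/0.0400 = 0.9509.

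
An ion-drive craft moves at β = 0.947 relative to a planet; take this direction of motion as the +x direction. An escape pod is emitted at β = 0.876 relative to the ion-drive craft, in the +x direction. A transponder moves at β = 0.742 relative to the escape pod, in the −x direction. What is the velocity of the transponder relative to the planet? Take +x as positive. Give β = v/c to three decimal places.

β = +0.976

Apply u = (u' + v)/(1 + u'v/c²) successively, working outward toward the planet.
Start: velocity of the ion-drive craft relative to the planet = 0.9470c.
Compose with the escape pod (u' = 0.876 in the ion-drive craft frame): u_1 = (0.876 + 0.947) / (1 + 0.876·0.947) = 1.8230/1.8296 = 0.9964.
Compose with the transponder (u' = -0.742 in the escape pod frame): u_2 = (-0.742 + 0.996) / (1 + (-0.742)·0.996) = 0.2544/0.2607 = 0.9760.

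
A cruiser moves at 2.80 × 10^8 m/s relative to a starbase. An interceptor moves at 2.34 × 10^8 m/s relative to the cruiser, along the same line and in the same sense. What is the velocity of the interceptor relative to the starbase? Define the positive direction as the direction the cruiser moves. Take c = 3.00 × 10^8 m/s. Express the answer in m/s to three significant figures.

2.97 × 10^8 m/s

In units of c (dividing by 3.00 × 10^8 m/s): v = 0.933, u' = 0.780.
u = (u' + v)/(1 + u'v/c²):
u = (0.780 + 0.933) / (1 + 0.780·0.933) = 1.7133/1.7280 = 0.9915
(Galilean addition would give +1.713c, exceeding c.)
Converting back: u = 0.9915 × 3.00 × 10^8 m/s.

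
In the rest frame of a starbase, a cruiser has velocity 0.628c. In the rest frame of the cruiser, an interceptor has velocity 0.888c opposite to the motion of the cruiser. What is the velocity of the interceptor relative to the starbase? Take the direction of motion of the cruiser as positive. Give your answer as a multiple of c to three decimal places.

With v = 0.628 and u' = -0.888 (in units of c),
u = (u' + v)/(1 + u'v/c²):
u = (-0.888 + 0.628) / (1 + (-0.888)·0.628) = -0.2600/0.4423 = -0.5878

-0.588c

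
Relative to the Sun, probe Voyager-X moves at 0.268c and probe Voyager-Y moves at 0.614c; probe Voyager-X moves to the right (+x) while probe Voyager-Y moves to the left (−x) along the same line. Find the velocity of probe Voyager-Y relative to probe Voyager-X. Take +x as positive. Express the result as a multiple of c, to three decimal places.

β_A = 0.268, β_B = -0.614.
Transform to A's frame with the inverse velocity-addition law: u' = (u − v)/(1 − uv/c²), taking u = β_B and v = β_A.
u' = (-0.614 − 0.268) / (1 − (0.268)(-0.614)) = -0.8820/1.1646 = -0.7574.

-0.757c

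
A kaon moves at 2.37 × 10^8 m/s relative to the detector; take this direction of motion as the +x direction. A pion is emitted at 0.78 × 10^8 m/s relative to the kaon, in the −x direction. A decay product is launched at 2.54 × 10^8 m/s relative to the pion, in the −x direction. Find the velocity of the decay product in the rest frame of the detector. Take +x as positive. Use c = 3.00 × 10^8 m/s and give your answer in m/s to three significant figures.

Apply u = (u' + v)/(1 + u'v/c²) successively, working outward toward the detector.
(Dividing each given speed by c = 3.00 × 10^8 m/s to work in units of c.)
Start: velocity of the kaon relative to the detector = 0.7900c.
Compose with the pion (u' = -0.260 in the kaon frame): u_1 = (-0.260 + 0.790) / (1 + (-0.260)·0.790) = 0.5300/0.7946 = 0.6670.
Compose with the decay product (u' = -0.847 in the pion frame): u_2 = (-0.847 + 0.667) / (1 + (-0.847)·0.667) = -0.1797/0.4353 = -0.4128.
So u = -0.4128 × 3.00 × 10^8 m/s.

-1.24 × 10^8 m/s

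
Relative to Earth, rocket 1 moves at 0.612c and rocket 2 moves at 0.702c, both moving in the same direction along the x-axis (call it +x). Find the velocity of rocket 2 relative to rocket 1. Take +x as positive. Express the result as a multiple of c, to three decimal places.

β_A = 0.612, β_B = 0.702.
Transform to A's frame with the inverse velocity-addition law: u' = (u − v)/(1 − uv/c²), taking u = β_B and v = β_A.
u' = (0.702 − 0.612) / (1 − (0.612)(0.702)) = 0.0900/0.5704 = 0.1578.

+0.158c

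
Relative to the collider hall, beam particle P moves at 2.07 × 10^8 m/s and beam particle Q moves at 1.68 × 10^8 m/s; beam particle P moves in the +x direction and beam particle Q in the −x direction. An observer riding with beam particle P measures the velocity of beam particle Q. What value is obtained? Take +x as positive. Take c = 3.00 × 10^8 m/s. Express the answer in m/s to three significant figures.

-2.70 × 10^8 m/s

β_A = 0.690, β_B = -0.560 (dividing each by c = 3.00 × 10^8 m/s).
Transform to A's frame with the inverse velocity-addition law: u' = (u − v)/(1 − uv/c²), taking u = β_B and v = β_A.
u' = (-0.560 − 0.690) / (1 − (0.690)(-0.560)) = -1.2500/1.3864 = -0.9016.
u' = -0.9016 × 3.00 × 10^8 m/s.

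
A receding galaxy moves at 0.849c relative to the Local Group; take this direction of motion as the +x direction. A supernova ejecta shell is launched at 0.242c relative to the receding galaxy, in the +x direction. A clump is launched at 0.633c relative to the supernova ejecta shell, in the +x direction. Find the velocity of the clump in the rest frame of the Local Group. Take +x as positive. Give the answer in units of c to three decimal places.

0.978c

Apply u = (u' + v)/(1 + u'v/c²) successively, working outward toward the Local Group.
Start: velocity of the receding galaxy relative to the Local Group = 0.8490c.
Compose with the supernova ejecta shell (u' = 0.242 in the receding galaxy frame): u_1 = (0.242 + 0.849) / (1 + 0.242·0.849) = 1.0910/1.2055 = 0.9051.
Compose with the clump (u' = 0.633 in the supernova ejecta shell frame): u_2 = (0.633 + 0.905) / (1 + 0.633·0.905) = 1.5381/1.5729 = 0.9778.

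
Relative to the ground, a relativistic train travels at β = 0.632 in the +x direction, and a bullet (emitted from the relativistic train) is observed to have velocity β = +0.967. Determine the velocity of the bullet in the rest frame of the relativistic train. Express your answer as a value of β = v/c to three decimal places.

Invert the composition law: u' = (u − v)/(1 − uv/c²).
u' = (0.967 − 0.632) / (1 − (0.967)(0.632)) = 0.3350/0.3889 = 0.8615.

β = +0.862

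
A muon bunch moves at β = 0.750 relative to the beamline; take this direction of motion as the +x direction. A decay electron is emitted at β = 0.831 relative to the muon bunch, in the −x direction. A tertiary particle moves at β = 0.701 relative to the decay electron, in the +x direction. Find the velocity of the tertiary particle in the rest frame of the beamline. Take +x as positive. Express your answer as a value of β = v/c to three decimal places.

β = +0.572

Apply u = (u' + v)/(1 + u'v/c²) successively, working outward toward the beamline.
Start: velocity of the muon bunch relative to the beamline = 0.7500c.
Compose with the decay electron (u' = -0.831 in the muon bunch frame): u_1 = (-0.831 + 0.750) / (1 + (-0.831)·0.750) = -0.0810/0.3767 = -0.2150.
Compose with the tertiary particle (u' = 0.701 in the decay electron frame): u_2 = (0.701 + (-0.215)) / (1 + 0.701·(-0.215)) = 0.4860/0.8493 = 0.5722.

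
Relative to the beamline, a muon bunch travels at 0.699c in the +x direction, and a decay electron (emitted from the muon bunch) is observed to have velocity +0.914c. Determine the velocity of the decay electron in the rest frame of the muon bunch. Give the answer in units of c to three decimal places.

Invert the composition law: u' = (u − v)/(1 − uv/c²).
u' = (0.914 − 0.699) / (1 − (0.914)(0.699)) = 0.2150/0.3611 = 0.5954.

+0.595c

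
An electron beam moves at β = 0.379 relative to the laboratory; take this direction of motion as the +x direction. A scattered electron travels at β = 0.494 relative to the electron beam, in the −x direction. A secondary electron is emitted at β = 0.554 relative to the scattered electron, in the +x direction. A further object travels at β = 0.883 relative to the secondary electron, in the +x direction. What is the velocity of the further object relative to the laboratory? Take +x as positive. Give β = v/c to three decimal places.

Apply u = (u' + v)/(1 + u'v/c²) successively, working outward toward the laboratory.
Start: velocity of the electron beam relative to the laboratory = 0.3790c.
Compose with the scattered electron (u' = -0.494 in the electron beam frame): u_1 = (-0.494 + 0.379) / (1 + (-0.494)·0.379) = -0.1150/0.8128 = -0.1415.
Compose with the secondary electron (u' = 0.554 in the scattered electron frame): u_2 = (0.554 + (-0.141)) / (1 + 0.554·(-0.141)) = 0.4125/0.9216 = 0.4476.
Compose with the further object (u' = 0.883 in the secondary electron frame): u_3 = (0.883 + 0.448) / (1 + 0.883·0.448) = 1.3306/1.3952 = 0.9537.

β = +0.954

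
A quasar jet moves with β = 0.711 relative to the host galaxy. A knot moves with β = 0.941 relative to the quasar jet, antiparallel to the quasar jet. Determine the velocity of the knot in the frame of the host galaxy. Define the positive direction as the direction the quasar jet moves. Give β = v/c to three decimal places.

With v = 0.711 and u' = -0.941 (in units of c),
u = (u' + v)/(1 + u'v/c²):
u = (-0.941 + 0.711) / (1 + (-0.941)·0.711) = -0.2300/0.3309 = -0.6950

β = -0.695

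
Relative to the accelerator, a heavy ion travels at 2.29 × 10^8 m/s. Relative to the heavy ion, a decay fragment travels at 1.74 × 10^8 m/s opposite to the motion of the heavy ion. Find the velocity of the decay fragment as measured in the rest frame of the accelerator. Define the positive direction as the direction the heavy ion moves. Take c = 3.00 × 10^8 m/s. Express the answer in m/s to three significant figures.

+9.87 × 10^7 m/s

In units of c (dividing by 3.00 × 10^8 m/s): v = 0.763, u' = -0.580.
u = (u' + v)/(1 + u'v/c²):
u = (-0.580 + 0.763) / (1 + (-0.580)·0.763) = 0.1833/0.5573 = 0.3290
Converting back: u = 0.3290 × 3.00 × 10^8 m/s.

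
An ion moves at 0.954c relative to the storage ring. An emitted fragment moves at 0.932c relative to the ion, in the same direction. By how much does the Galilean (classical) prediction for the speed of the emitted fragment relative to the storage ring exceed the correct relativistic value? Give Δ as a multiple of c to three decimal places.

Δ = 0.888c

Galilean: u_cl = 0.932 + 0.954 = 1.8860.
Relativistic: u_rel = (0.932 + 0.954) / (1 + 0.932·0.954) = 1.8860/1.8891 = 0.9983.
Δ = 1.8860 − 0.9983 = 0.8877.
(The classical prediction exceeds c; the relativistic result does not.)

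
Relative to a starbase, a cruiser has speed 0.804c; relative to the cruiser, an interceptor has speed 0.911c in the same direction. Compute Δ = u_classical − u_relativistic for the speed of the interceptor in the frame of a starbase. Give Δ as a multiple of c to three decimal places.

Δ = 0.725c

Galilean: u_cl = 0.911 + 0.804 = 1.7150.
Relativistic: u_rel = (0.911 + 0.804) / (1 + 0.911·0.804) = 1.7150/1.7324 = 0.9899.
Δ = 1.7150 − 0.9899 = 0.7251.
(The classical prediction exceeds c; the relativistic result does not.)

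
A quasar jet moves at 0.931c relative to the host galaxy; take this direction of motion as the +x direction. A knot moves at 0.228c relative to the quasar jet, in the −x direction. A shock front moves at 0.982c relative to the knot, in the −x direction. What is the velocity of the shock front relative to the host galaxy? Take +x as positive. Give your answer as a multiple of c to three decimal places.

Apply u = (u' + v)/(1 + u'v/c²) successively, working outward toward the host galaxy.
Start: velocity of the quasar jet relative to the host galaxy = 0.9310c.
Compose with the knot (u' = -0.228 in the quasar jet frame): u_1 = (-0.228 + 0.931) / (1 + (-0.228)·0.931) = 0.7030/0.7877 = 0.8924.
Compose with the shock front (u' = -0.982 in the knot frame): u_2 = (-0.982 + 0.892) / (1 + (-0.982)·0.892) = -0.0896/0.1236 = -0.7245.

-0.724c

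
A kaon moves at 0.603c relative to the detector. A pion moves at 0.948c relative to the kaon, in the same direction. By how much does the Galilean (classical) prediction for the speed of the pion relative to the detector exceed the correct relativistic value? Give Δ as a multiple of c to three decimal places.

Δ = 0.564c

Galilean: u_cl = 0.948 + 0.603 = 1.5510.
Relativistic: u_rel = (0.948 + 0.603) / (1 + 0.948·0.603) = 1.5510/1.5716 = 0.9869.
Δ = 1.5510 − 0.9869 = 0.5641.
(The classical prediction exceeds c; the relativistic result does not.)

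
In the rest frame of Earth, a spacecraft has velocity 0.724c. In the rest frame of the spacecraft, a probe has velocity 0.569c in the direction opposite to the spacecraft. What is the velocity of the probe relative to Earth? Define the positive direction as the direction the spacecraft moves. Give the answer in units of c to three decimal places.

With v = 0.724 and u' = -0.569 (in units of c),
u = (u' + v)/(1 + u'v/c²):
u = (-0.569 + 0.724) / (1 + (-0.569)·0.724) = 0.1550/0.5880 = 0.2636

+0.264c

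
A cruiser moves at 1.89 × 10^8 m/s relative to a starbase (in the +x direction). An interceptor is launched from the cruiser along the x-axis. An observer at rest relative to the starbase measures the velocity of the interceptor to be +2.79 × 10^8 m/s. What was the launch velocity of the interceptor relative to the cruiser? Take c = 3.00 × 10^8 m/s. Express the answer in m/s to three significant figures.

v = 0.630c, u = 0.930c.
Invert the composition law: u' = (u − v)/(1 − uv/c²).
u' = (0.930 − 0.630) / (1 − (0.930)(0.630)) = 0.3000/0.4141 = 0.7245.
u' = 0.7245 × 3.00 × 10^8 m/s.

+2.17 × 10^8 m/s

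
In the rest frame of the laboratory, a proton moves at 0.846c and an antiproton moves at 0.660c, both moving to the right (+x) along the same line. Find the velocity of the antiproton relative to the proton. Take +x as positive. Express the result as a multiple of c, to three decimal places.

β_A = 0.846, β_B = 0.660.
Transform to A's frame with the inverse velocity-addition law: u' = (u − v)/(1 − uv/c²), taking u = β_B and v = β_A.
u' = (0.660 − 0.846) / (1 − (0.846)(0.660)) = -0.1860/0.4416 = -0.4212.

-0.421c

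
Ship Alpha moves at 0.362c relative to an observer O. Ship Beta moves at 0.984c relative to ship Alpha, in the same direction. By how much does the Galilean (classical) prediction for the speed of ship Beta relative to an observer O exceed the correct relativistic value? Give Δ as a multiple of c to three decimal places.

Δ = 0.354c

Galilean: u_cl = 0.984 + 0.362 = 1.3460.
Relativistic: u_rel = (0.984 + 0.362) / (1 + 0.984·0.362) = 1.3460/1.3562 = 0.9925.
Δ = 1.3460 − 0.9925 = 0.3535.
(The classical prediction exceeds c; the relativistic result does not.)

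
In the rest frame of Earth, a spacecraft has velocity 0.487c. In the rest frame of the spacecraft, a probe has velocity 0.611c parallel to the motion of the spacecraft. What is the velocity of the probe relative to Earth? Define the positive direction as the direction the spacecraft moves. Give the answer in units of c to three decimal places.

With v = 0.487 and u' = 0.611 (in units of c),
u = (u' + v)/(1 + u'v/c²):
u = (0.611 + 0.487) / (1 + 0.611·0.487) = 1.0980/1.2976 = 0.8462

0.846c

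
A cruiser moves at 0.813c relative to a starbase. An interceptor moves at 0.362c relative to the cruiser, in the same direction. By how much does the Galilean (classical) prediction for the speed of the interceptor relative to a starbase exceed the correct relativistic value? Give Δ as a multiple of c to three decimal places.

Δ = 0.267c

Galilean: u_cl = 0.362 + 0.813 = 1.1750.
Relativistic: u_rel = (0.362 + 0.813) / (1 + 0.362·0.813) = 1.1750/1.2943 = 0.9078.
Δ = 1.1750 − 0.9078 = 0.2672.
(The classical prediction exceeds c; the relativistic result does not.)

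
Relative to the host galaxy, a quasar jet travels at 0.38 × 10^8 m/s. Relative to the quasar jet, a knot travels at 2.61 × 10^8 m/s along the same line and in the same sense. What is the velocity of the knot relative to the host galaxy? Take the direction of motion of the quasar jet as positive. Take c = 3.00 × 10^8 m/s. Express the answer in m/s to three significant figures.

In units of c (dividing by 3.00 × 10^8 m/s): v = 0.127, u' = 0.870.
u = (u' + v)/(1 + u'v/c²):
u = (0.870 + 0.127) / (1 + 0.870·0.127) = 0.9967/1.1102 = 0.8977
(Galilean addition would give +0.997c.)
Converting back: u = 0.8977 × 3.00 × 10^8 m/s.

2.69 × 10^8 m/s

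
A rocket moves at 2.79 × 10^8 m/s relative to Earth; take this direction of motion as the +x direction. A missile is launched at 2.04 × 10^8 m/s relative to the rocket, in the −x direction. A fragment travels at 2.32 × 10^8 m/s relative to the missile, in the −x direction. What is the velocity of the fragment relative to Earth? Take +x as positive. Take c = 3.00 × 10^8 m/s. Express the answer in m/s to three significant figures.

Apply u = (u' + v)/(1 + u'v/c²) successively, working outward toward Earth.
(Dividing each given speed by c = 3.00 × 10^8 m/s to work in units of c.)
Start: velocity of the rocket relative to Earth = 0.9300c.
Compose with the missile (u' = -0.680 in the rocket frame): u_1 = (-0.680 + 0.930) / (1 + (-0.680)·0.930) = 0.2500/0.3676 = 0.6801.
Compose with the fragment (u' = -0.773 in the missile frame): u_2 = (-0.773 + 0.680) / (1 + (-0.773)·0.680) = -0.0932/0.4741 = -0.1967.
So u = -0.1967 × 3.00 × 10^8 m/s.

-5.90 × 10^7 m/s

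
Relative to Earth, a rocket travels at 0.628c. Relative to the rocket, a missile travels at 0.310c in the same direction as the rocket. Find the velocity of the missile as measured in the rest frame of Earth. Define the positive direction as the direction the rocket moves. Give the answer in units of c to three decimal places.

0.785c

With v = 0.628 and u' = 0.310 (in units of c),
u = (u' + v)/(1 + u'v/c²):
u = (0.310 + 0.628) / (1 + 0.310·0.628) = 0.9380/1.1947 = 0.7851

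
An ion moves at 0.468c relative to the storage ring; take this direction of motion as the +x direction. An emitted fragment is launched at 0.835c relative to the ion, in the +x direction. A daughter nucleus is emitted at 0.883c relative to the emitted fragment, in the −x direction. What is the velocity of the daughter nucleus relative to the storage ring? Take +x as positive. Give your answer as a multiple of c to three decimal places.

Apply u = (u' + v)/(1 + u'v/c²) successively, working outward toward the storage ring.
Start: velocity of the ion relative to the storage ring = 0.4680c.
Compose with the emitted fragment (u' = 0.835 in the ion frame): u_1 = (0.835 + 0.468) / (1 + 0.835·0.468) = 1.3030/1.3908 = 0.9369.
Compose with the daughter nucleus (u' = -0.883 in the emitted fragment frame): u_2 = (-0.883 + 0.937) / (1 + (-0.883)·0.937) = 0.0539/0.1727 = 0.3120.

+0.312c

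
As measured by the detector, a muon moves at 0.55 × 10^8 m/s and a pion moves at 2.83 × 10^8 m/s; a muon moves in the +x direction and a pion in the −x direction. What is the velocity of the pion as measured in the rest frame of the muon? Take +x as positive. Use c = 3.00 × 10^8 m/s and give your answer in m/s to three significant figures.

-2.88 × 10^8 m/s

β_A = 0.183, β_B = -0.943 (dividing each by c = 3.00 × 10^8 m/s).
Transform to A's frame with the inverse velocity-addition law: u' = (u − v)/(1 − uv/c²), taking u = β_B and v = β_A.
u' = (-0.943 − 0.183) / (1 − (0.183)(-0.943)) = -1.1267/1.1729 = -0.9605.
u' = -0.9605 × 3.00 × 10^8 m/s.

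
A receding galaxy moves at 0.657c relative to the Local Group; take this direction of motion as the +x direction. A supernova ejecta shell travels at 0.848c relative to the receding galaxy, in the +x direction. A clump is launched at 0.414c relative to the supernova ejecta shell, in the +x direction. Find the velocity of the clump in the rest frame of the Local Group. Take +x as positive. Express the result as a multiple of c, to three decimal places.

0.986c

Apply u = (u' + v)/(1 + u'v/c²) successively, working outward toward the Local Group.
Start: velocity of the receding galaxy relative to the Local Group = 0.6570c.
Compose with the supernova ejecta shell (u' = 0.848 in the receding galaxy frame): u_1 = (0.848 + 0.657) / (1 + 0.848·0.657) = 1.5050/1.5571 = 0.9665.
Compose with the clump (u' = 0.414 in the supernova ejecta shell frame): u_2 = (0.414 + 0.967) / (1 + 0.414·0.967) = 1.3805/1.4001 = 0.9860.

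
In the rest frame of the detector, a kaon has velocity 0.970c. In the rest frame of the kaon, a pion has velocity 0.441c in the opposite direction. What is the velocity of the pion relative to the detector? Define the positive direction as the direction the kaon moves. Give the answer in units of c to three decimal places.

+0.924c

With v = 0.970 and u' = -0.441 (in units of c),
u = (u' + v)/(1 + u'v/c²):
u = (-0.441 + 0.970) / (1 + (-0.441)·0.970) = 0.5290/0.5722 = 0.9245
(Galilean addition would give +0.529c.)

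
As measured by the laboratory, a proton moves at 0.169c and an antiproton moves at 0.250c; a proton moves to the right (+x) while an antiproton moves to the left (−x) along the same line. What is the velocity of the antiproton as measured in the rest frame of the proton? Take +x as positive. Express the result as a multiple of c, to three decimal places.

-0.402c

β_A = 0.169, β_B = -0.250.
Transform to A's frame with the inverse velocity-addition law: u' = (u − v)/(1 − uv/c²), taking u = β_B and v = β_A.
u' = (-0.250 − 0.169) / (1 − (0.169)(-0.250)) = -0.4190/1.0422 = -0.4020.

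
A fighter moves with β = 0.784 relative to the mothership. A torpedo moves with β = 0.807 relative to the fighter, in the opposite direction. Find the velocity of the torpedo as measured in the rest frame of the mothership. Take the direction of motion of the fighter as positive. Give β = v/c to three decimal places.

With v = 0.784 and u' = -0.807 (in units of c),
u = (u' + v)/(1 + u'v/c²):
u = (-0.807 + 0.784) / (1 + (-0.807)·0.784) = -0.0230/0.3673 = -0.0626
(Galilean addition would give -0.023c.)

β = -0.063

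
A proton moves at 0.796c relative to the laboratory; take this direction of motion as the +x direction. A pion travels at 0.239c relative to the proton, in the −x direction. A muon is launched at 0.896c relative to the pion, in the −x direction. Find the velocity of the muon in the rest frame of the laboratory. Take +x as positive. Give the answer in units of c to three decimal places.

-0.542c

Apply u = (u' + v)/(1 + u'v/c²) successively, working outward toward the laboratory.
Start: velocity of the proton relative to the laboratory = 0.7960c.
Compose with the pion (u' = -0.239 in the proton frame): u_1 = (-0.239 + 0.796) / (1 + (-0.239)·0.796) = 0.5570/0.8098 = 0.6879.
Compose with the muon (u' = -0.896 in the pion frame): u_2 = (-0.896 + 0.688) / (1 + (-0.896)·0.688) = -0.2081/0.3837 = -0.5425.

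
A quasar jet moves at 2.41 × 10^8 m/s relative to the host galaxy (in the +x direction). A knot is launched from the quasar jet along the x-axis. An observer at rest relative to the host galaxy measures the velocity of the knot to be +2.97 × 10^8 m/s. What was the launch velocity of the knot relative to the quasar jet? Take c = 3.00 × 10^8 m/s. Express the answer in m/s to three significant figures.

+2.74 × 10^8 m/s

v = 0.803c, u = 0.990c.
Invert the composition law: u' = (u − v)/(1 − uv/c²).
u' = (0.990 − 0.803) / (1 − (0.990)(0.803)) = 0.1867/0.2047 = 0.9119.
u' = 0.9119 × 3.00 × 10^8 m/s.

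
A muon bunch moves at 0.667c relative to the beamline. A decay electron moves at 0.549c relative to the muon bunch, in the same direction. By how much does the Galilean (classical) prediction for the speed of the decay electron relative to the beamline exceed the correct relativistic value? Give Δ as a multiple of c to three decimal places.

Δ = 0.326c

Galilean: u_cl = 0.549 + 0.667 = 1.2160.
Relativistic: u_rel = (0.549 + 0.667) / (1 + 0.549·0.667) = 1.2160/1.3662 = 0.8901.
Δ = 1.2160 − 0.8901 = 0.3259.
(The classical prediction exceeds c; the relativistic result does not.)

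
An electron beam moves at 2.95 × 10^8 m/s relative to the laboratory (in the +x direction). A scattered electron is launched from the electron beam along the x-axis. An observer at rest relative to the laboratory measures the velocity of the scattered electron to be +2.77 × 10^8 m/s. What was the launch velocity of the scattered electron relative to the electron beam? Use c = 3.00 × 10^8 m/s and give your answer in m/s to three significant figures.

v = 0.983c, u = 0.923c.
Invert the composition law: u' = (u − v)/(1 − uv/c²).
u' = (0.923 − 0.983) / (1 − (0.923)(0.983)) = -0.0600/0.0921 = -0.6518.
u' = -0.6518 × 3.00 × 10^8 m/s.

-1.96 × 10^8 m/s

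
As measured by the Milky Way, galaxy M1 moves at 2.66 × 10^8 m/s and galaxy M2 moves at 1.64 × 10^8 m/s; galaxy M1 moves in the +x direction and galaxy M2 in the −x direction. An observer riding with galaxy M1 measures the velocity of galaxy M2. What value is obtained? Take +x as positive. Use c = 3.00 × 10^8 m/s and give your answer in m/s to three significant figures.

β_A = 0.887, β_B = -0.547 (dividing each by c = 3.00 × 10^8 m/s).
Transform to A's frame with the inverse velocity-addition law: u' = (u − v)/(1 − uv/c²), taking u = β_B and v = β_A.
u' = (-0.547 − 0.887) / (1 − (0.887)(-0.547)) = -1.4333/1.4847 = -0.9654.
u' = -0.9654 × 3.00 × 10^8 m/s.

-2.90 × 10^8 m/s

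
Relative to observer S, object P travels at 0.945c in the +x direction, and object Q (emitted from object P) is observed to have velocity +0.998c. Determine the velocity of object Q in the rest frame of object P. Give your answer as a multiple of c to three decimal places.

Invert the composition law: u' = (u − v)/(1 − uv/c²).
u' = (0.998 − 0.945) / (1 − (0.998)(0.945)) = 0.0530/0.0569 = 0.9316.

+0.932c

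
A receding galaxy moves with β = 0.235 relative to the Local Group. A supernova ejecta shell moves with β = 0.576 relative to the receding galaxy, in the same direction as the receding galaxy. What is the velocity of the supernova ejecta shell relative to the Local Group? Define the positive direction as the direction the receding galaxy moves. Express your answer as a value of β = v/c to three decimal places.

β = 0.714

With v = 0.235 and u' = 0.576 (in units of c),
u = (u' + v)/(1 + u'v/c²):
u = (0.576 + 0.235) / (1 + 0.576·0.235) = 0.8110/1.1354 = 0.7143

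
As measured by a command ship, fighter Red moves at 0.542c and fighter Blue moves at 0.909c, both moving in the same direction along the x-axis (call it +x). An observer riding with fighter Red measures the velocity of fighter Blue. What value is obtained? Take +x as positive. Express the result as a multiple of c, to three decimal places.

β_A = 0.542, β_B = 0.909.
Transform to A's frame with the inverse velocity-addition law: u' = (u − v)/(1 − uv/c²), taking u = β_B and v = β_A.
u' = (0.909 − 0.542) / (1 − (0.542)(0.909)) = 0.3670/0.5073 = 0.7234.

+0.723c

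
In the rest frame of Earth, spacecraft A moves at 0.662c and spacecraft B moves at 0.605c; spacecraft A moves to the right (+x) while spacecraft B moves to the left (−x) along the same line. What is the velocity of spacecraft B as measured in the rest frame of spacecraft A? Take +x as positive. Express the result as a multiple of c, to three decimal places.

-0.905c

β_A = 0.662, β_B = -0.605.
Transform to A's frame with the inverse velocity-addition law: u' = (u − v)/(1 − uv/c²), taking u = β_B and v = β_A.
u' = (-0.605 − 0.662) / (1 − (0.662)(-0.605)) = -1.2670/1.4005 = -0.9047.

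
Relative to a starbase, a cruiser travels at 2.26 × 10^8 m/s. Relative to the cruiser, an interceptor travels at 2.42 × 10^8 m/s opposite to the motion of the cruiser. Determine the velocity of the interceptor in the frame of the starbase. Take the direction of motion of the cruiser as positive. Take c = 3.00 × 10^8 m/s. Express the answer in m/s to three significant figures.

-4.08 × 10^7 m/s

In units of c (dividing by 3.00 × 10^8 m/s): v = 0.753, u' = -0.807.
u = (u' + v)/(1 + u'v/c²):
u = (-0.807 + 0.753) / (1 + (-0.807)·0.753) = -0.0533/0.3923 = -0.1359
Converting back: u = -0.1359 × 3.00 × 10^8 m/s.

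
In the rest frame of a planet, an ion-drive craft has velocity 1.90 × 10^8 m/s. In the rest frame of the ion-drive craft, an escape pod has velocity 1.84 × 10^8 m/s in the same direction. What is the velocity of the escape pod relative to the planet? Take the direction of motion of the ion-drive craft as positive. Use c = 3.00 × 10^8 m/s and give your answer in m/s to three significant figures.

In units of c (dividing by 3.00 × 10^8 m/s): v = 0.633, u' = 0.613.
u = (u' + v)/(1 + u'v/c²):
u = (0.613 + 0.633) / (1 + 0.613·0.633) = 1.2467/1.3884 = 0.8979
(Galilean addition would give +1.247c, exceeding c.)
Converting back: u = 0.8979 × 3.00 × 10^8 m/s.

2.69 × 10^8 m/s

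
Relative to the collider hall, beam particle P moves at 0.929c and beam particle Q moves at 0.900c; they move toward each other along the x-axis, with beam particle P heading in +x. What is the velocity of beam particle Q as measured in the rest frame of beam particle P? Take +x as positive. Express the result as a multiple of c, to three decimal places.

-0.996c

β_A = 0.929, β_B = -0.900.
Transform to A's frame with the inverse velocity-addition law: u' = (u − v)/(1 − uv/c²), taking u = β_B and v = β_A.
u' = (-0.900 − 0.929) / (1 − (0.929)(-0.900)) = -1.8290/1.8361 = -0.9961.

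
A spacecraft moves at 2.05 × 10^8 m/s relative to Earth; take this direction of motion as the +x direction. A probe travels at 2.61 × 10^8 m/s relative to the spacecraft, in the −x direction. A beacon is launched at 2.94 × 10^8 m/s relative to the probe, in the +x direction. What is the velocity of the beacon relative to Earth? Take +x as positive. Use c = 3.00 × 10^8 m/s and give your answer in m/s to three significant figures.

Apply u = (u' + v)/(1 + u'v/c²) successively, working outward toward Earth.
(Dividing each given speed by c = 3.00 × 10^8 m/s to work in units of c.)
Start: velocity of the spacecraft relative to Earth = 0.6833c.
Compose with the probe (u' = -0.870 in the spacecraft frame): u_1 = (-0.870 + 0.683) / (1 + (-0.870)·0.683) = -0.1867/0.4055 = -0.4603.
Compose with the beacon (u' = 0.980 in the probe frame): u_2 = (0.980 + (-0.460)) / (1 + 0.980·(-0.460)) = 0.5197/0.5489 = 0.9468.
So u = 0.9468 × 3.00 × 10^8 m/s.

+2.84 × 10^8 m/s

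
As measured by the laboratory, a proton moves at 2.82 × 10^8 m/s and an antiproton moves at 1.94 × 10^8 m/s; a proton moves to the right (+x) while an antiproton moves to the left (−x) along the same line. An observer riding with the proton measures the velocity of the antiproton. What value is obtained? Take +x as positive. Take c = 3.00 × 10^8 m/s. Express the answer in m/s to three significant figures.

β_A = 0.940, β_B = -0.647 (dividing each by c = 3.00 × 10^8 m/s).
Transform to A's frame with the inverse velocity-addition law: u' = (u − v)/(1 − uv/c²), taking u = β_B and v = β_A.
u' = (-0.647 − 0.940) / (1 − (0.940)(-0.647)) = -1.5867/1.6079 = -0.9868.
u' = -0.9868 × 3.00 × 10^8 m/s.

-2.96 × 10^8 m/s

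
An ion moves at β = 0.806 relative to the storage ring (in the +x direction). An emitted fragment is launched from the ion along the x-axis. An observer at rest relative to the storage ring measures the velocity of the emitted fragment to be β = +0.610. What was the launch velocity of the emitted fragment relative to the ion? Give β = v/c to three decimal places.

Invert the composition law: u' = (u − v)/(1 − uv/c²).
u' = (0.610 − 0.806) / (1 − (0.610)(0.806)) = -0.1960/0.5083 = -0.3856.

β = -0.386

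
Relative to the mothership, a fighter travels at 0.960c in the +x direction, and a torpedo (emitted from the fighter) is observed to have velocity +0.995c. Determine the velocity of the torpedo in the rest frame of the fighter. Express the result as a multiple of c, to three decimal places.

Invert the composition law: u' = (u − v)/(1 − uv/c²).
u' = (0.995 − 0.960) / (1 − (0.995)(0.960)) = 0.0350/0.0448 = 0.7812.

+0.781c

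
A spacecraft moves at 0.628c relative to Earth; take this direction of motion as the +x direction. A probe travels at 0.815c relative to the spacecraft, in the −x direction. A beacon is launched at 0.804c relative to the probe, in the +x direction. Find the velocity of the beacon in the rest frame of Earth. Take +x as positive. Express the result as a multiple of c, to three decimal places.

Apply u = (u' + v)/(1 + u'v/c²) successively, working outward toward Earth.
Start: velocity of the spacecraft relative to Earth = 0.6280c.
Compose with the probe (u' = -0.815 in the spacecraft frame): u_1 = (-0.815 + 0.628) / (1 + (-0.815)·0.628) = -0.1870/0.4882 = -0.3831.
Compose with the beacon (u' = 0.804 in the probe frame): u_2 = (0.804 + (-0.383)) / (1 + 0.804·(-0.383)) = 0.4209/0.6920 = 0.6083.

+0.608c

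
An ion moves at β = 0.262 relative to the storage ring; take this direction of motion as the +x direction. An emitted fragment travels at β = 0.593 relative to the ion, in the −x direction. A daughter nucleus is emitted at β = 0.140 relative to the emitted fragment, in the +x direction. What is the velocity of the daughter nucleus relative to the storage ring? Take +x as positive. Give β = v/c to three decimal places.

β = -0.267

Apply u = (u' + v)/(1 + u'v/c²) successively, working outward toward the storage ring.
Start: velocity of the ion relative to the storage ring = 0.2620c.
Compose with the emitted fragment (u' = -0.593 in the ion frame): u_1 = (-0.593 + 0.262) / (1 + (-0.593)·0.262) = -0.3310/0.8446 = -0.3919.
Compose with the daughter nucleus (u' = 0.140 in the emitted fragment frame): u_2 = (0.140 + (-0.392)) / (1 + 0.140·(-0.392)) = -0.2519/0.9451 = -0.2665.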